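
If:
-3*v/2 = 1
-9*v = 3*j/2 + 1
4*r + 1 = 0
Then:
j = 10/3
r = -1/4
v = -2/3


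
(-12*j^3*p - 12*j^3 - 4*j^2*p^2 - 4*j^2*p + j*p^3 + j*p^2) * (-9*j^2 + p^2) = 108*j^5*p + 108*j^5 + 36*j^4*p^2 + 36*j^4*p - 21*j^3*p^3 - 21*j^3*p^2 - 4*j^2*p^4 - 4*j^2*p^3 + j*p^5 + j*p^4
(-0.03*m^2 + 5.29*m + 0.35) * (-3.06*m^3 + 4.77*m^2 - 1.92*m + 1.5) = 0.0918*m^5 - 16.3305*m^4 + 24.2199*m^3 - 8.5323*m^2 + 7.263*m + 0.525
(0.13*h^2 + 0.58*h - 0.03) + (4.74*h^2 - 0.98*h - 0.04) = 4.87*h^2 - 0.4*h - 0.07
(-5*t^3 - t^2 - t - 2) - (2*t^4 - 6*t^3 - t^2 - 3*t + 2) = -2*t^4 + t^3 + 2*t - 4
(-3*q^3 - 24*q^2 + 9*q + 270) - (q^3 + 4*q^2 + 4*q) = -4*q^3 - 28*q^2 + 5*q + 270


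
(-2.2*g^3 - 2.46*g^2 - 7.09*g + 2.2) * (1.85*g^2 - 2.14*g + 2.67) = -4.07*g^5 + 0.157000000000001*g^4 - 13.7261*g^3 + 12.6744*g^2 - 23.6383*g + 5.874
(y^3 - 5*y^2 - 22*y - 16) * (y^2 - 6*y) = y^5 - 11*y^4 + 8*y^3 + 116*y^2 + 96*y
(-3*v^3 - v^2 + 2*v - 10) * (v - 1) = -3*v^4 + 2*v^3 + 3*v^2 - 12*v + 10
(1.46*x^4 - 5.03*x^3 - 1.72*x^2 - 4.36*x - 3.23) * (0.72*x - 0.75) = 1.0512*x^5 - 4.7166*x^4 + 2.5341*x^3 - 1.8492*x^2 + 0.9444*x + 2.4225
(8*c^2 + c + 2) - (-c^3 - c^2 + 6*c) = c^3 + 9*c^2 - 5*c + 2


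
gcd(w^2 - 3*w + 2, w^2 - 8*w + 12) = w - 2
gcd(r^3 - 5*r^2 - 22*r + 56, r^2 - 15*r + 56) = r - 7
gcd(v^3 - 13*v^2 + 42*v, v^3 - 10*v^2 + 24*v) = v^2 - 6*v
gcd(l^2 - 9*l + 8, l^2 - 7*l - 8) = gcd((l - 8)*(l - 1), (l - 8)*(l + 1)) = l - 8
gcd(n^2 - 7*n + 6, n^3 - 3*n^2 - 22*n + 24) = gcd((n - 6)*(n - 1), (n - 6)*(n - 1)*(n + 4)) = n^2 - 7*n + 6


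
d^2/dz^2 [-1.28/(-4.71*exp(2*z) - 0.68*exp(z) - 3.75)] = (1.28*(9.42*exp(z) + 0.68)*(18.84*exp(z) + 1.36)*exp(z) - (24.1152*exp(z) + 0.8704)*(4.71*exp(2*z) + 0.68*exp(z) + 3.75))*exp(z)/(4.71*exp(2*z) + 0.68*exp(z) + 3.75)^3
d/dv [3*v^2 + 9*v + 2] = 6*v + 9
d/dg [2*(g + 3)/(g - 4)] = -14/(g - 4)^2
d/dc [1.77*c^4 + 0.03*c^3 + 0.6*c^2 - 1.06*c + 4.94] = 7.08*c^3 + 0.09*c^2 + 1.2*c - 1.06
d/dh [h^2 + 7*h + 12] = 2*h + 7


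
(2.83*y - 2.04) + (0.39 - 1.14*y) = 1.69*y - 1.65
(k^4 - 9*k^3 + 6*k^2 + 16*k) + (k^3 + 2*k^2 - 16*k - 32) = k^4 - 8*k^3 + 8*k^2 - 32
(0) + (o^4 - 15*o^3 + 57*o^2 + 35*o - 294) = o^4 - 15*o^3 + 57*o^2 + 35*o - 294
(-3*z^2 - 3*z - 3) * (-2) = 6*z^2 + 6*z + 6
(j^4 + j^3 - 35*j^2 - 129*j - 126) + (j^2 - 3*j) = j^4 + j^3 - 34*j^2 - 132*j - 126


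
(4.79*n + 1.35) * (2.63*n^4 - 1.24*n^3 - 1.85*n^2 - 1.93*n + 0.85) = 12.5977*n^5 - 2.3891*n^4 - 10.5355*n^3 - 11.7422*n^2 + 1.466*n + 1.1475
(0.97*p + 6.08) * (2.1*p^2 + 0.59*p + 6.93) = 2.037*p^3 + 13.3403*p^2 + 10.3093*p + 42.1344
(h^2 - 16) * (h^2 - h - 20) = h^4 - h^3 - 36*h^2 + 16*h + 320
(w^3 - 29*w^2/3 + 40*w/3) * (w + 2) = w^4 - 23*w^3/3 - 6*w^2 + 80*w/3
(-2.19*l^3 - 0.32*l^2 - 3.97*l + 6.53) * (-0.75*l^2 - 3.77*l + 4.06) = 1.6425*l^5 + 8.4963*l^4 - 4.7075*l^3 + 8.7702*l^2 - 40.7363*l + 26.5118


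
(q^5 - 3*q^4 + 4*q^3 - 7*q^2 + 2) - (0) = q^5 - 3*q^4 + 4*q^3 - 7*q^2 + 2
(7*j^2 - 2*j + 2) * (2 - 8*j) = -56*j^3 + 30*j^2 - 20*j + 4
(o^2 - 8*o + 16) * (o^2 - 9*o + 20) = o^4 - 17*o^3 + 108*o^2 - 304*o + 320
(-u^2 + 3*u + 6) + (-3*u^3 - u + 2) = -3*u^3 - u^2 + 2*u + 8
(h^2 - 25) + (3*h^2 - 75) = 4*h^2 - 100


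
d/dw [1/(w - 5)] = -1/(w - 5)^2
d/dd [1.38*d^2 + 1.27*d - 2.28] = 2.76*d + 1.27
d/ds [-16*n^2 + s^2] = 2*s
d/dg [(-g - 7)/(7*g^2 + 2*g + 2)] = (7*g^2 + 98*g + 12)/(49*g^4 + 28*g^3 + 32*g^2 + 8*g + 4)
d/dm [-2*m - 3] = -2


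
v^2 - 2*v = v*(v - 2)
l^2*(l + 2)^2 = l^4 + 4*l^3 + 4*l^2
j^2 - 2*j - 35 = (j - 7)*(j + 5)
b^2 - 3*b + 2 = (b - 2)*(b - 1)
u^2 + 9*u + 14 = (u + 2)*(u + 7)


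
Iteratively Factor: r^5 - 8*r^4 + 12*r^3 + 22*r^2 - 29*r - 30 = (r + 1)*(r^4 - 9*r^3 + 21*r^2 + r - 30) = (r - 2)*(r + 1)*(r^3 - 7*r^2 + 7*r + 15) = (r - 3)*(r - 2)*(r + 1)*(r^2 - 4*r - 5) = (r - 5)*(r - 3)*(r - 2)*(r + 1)*(r + 1)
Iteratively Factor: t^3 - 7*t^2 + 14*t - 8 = (t - 1)*(t^2 - 6*t + 8) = (t - 2)*(t - 1)*(t - 4)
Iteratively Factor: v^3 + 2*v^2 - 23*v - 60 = (v + 4)*(v^2 - 2*v - 15) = (v + 3)*(v + 4)*(v - 5)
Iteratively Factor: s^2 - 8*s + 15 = (s - 3)*(s - 5)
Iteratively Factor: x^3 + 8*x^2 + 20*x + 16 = (x + 2)*(x^2 + 6*x + 8) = (x + 2)^2*(x + 4)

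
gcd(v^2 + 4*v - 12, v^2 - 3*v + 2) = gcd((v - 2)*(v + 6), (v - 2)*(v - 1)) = v - 2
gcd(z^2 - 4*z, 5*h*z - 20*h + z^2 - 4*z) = z - 4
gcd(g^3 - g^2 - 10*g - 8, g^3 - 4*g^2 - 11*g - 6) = g + 1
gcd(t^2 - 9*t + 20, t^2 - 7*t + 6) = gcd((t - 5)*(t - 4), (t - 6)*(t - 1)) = 1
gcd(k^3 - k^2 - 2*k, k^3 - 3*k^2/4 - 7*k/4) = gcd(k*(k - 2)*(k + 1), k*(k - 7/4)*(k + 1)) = k^2 + k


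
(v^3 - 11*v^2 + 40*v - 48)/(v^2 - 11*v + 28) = (v^2 - 7*v + 12)/(v - 7)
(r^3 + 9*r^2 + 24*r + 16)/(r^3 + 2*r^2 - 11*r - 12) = (r + 4)/(r - 3)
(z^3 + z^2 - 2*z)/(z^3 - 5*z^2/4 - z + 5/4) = 4*z*(z + 2)/(4*z^2 - z - 5)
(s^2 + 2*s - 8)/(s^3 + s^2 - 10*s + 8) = 1/(s - 1)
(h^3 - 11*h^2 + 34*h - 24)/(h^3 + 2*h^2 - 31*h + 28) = (h - 6)/(h + 7)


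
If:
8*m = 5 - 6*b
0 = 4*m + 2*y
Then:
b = 2*y/3 + 5/6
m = -y/2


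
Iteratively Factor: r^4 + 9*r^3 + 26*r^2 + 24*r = (r + 4)*(r^3 + 5*r^2 + 6*r) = (r + 3)*(r + 4)*(r^2 + 2*r) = (r + 2)*(r + 3)*(r + 4)*(r)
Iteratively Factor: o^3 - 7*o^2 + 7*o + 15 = (o - 3)*(o^2 - 4*o - 5) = (o - 3)*(o + 1)*(o - 5)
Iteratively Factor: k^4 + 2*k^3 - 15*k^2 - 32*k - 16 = (k + 4)*(k^3 - 2*k^2 - 7*k - 4) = (k + 1)*(k + 4)*(k^2 - 3*k - 4) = (k - 4)*(k + 1)*(k + 4)*(k + 1)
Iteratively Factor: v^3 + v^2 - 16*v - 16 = (v + 4)*(v^2 - 3*v - 4) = (v + 1)*(v + 4)*(v - 4)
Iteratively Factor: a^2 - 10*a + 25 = (a - 5)*(a - 5)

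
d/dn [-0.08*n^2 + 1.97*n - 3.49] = 1.97 - 0.16*n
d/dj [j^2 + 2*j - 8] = 2*j + 2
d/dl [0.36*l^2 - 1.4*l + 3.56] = 0.72*l - 1.4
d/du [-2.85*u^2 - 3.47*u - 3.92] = -5.7*u - 3.47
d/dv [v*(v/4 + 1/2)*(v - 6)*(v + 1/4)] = v^3 - 45*v^2/16 - 13*v/2 - 3/4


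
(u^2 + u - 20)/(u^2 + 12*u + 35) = (u - 4)/(u + 7)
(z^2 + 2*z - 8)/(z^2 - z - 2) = (z + 4)/(z + 1)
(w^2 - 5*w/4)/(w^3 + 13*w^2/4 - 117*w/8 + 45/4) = 2*w/(2*w^2 + 9*w - 18)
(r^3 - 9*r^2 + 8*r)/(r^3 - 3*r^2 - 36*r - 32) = r*(r - 1)/(r^2 + 5*r + 4)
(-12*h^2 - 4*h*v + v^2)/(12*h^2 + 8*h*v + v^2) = (-6*h + v)/(6*h + v)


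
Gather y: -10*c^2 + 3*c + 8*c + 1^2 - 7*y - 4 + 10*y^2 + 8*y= -10*c^2 + 11*c + 10*y^2 + y - 3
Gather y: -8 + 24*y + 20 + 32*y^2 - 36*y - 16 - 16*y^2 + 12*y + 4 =16*y^2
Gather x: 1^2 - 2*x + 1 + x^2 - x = x^2 - 3*x + 2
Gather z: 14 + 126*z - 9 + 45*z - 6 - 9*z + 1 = 162*z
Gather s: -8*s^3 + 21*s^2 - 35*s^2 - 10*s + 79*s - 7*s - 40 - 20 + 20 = -8*s^3 - 14*s^2 + 62*s - 40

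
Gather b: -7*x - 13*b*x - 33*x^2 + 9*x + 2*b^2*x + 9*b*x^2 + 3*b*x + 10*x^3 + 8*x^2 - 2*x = 2*b^2*x + b*(9*x^2 - 10*x) + 10*x^3 - 25*x^2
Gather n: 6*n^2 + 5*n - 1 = 6*n^2 + 5*n - 1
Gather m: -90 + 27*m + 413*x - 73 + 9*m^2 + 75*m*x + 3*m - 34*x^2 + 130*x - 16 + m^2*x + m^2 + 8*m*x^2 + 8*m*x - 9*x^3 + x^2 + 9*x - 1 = m^2*(x + 10) + m*(8*x^2 + 83*x + 30) - 9*x^3 - 33*x^2 + 552*x - 180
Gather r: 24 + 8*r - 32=8*r - 8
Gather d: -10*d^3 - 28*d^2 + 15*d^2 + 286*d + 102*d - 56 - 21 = -10*d^3 - 13*d^2 + 388*d - 77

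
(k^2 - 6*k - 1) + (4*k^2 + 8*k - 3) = 5*k^2 + 2*k - 4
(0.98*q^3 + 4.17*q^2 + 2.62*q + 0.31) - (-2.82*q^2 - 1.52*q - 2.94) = 0.98*q^3 + 6.99*q^2 + 4.14*q + 3.25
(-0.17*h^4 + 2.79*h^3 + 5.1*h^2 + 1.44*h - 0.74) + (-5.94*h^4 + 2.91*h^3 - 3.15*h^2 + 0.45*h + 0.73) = -6.11*h^4 + 5.7*h^3 + 1.95*h^2 + 1.89*h - 0.01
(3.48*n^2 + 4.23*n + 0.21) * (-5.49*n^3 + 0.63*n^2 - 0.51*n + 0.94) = -19.1052*n^5 - 21.0303*n^4 - 0.2628*n^3 + 1.2462*n^2 + 3.8691*n + 0.1974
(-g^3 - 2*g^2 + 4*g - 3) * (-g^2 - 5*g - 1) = g^5 + 7*g^4 + 7*g^3 - 15*g^2 + 11*g + 3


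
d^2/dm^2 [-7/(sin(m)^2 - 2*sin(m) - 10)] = 14*(-2*sin(m)^4 + 3*sin(m)^3 - 19*sin(m)^2 + 4*sin(m) + 14)/(2*sin(m) + cos(m)^2 + 9)^3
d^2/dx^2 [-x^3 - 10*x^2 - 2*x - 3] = -6*x - 20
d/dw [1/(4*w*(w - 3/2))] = (3 - 4*w)/(2*w^2*(4*w^2 - 12*w + 9))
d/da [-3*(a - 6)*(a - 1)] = 21 - 6*a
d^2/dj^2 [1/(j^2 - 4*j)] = 2*(-j*(j - 4) + 4*(j - 2)^2)/(j^3*(j - 4)^3)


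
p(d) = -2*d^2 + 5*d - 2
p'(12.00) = -43.00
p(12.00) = -230.00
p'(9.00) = -31.00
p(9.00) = -119.00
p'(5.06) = -15.24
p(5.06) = -27.91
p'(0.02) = 4.92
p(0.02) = -1.90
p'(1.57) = -1.28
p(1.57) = 0.92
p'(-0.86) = 8.44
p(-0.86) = -7.78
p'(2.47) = -4.88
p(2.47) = -1.85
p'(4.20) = -11.80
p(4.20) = -16.28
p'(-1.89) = 12.56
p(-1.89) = -18.59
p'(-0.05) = 5.20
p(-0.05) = -2.26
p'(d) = 5 - 4*d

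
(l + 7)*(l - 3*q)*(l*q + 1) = l^3*q - 3*l^2*q^2 + 7*l^2*q + l^2 - 21*l*q^2 - 3*l*q + 7*l - 21*q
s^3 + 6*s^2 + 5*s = s*(s + 1)*(s + 5)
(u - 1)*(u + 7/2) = u^2 + 5*u/2 - 7/2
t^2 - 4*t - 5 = (t - 5)*(t + 1)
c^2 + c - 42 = (c - 6)*(c + 7)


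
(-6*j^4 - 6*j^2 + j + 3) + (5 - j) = -6*j^4 - 6*j^2 + 8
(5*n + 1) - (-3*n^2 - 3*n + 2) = 3*n^2 + 8*n - 1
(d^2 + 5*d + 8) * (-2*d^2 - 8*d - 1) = -2*d^4 - 18*d^3 - 57*d^2 - 69*d - 8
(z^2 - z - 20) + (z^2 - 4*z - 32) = 2*z^2 - 5*z - 52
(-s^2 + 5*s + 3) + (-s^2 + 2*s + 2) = -2*s^2 + 7*s + 5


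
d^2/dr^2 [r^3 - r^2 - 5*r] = 6*r - 2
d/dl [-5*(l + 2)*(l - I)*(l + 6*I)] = -15*l^2 - l*(20 + 50*I) - 30 - 50*I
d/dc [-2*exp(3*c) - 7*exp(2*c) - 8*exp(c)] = (-6*exp(2*c) - 14*exp(c) - 8)*exp(c)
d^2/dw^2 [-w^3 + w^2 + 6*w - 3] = 2 - 6*w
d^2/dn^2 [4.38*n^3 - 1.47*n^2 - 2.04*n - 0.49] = 26.28*n - 2.94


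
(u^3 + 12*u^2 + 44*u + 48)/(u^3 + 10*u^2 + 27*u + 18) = (u^2 + 6*u + 8)/(u^2 + 4*u + 3)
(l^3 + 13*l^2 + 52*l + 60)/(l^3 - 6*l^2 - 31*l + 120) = (l^2 + 8*l + 12)/(l^2 - 11*l + 24)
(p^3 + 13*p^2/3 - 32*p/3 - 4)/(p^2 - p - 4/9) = 3*(p^2 + 4*p - 12)/(3*p - 4)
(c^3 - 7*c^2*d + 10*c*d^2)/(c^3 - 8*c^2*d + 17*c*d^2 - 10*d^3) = c/(c - d)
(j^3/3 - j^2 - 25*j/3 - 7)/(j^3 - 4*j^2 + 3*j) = (j^3 - 3*j^2 - 25*j - 21)/(3*j*(j^2 - 4*j + 3))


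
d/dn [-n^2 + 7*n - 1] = 7 - 2*n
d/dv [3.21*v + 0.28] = 3.21000000000000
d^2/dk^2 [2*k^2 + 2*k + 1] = 4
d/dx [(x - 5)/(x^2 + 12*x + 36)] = (16 - x)/(x^3 + 18*x^2 + 108*x + 216)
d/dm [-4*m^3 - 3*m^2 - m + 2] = -12*m^2 - 6*m - 1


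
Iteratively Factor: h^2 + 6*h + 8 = (h + 2)*(h + 4)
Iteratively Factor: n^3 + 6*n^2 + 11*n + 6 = (n + 2)*(n^2 + 4*n + 3) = (n + 2)*(n + 3)*(n + 1)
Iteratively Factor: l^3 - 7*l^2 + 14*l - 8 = (l - 2)*(l^2 - 5*l + 4) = (l - 2)*(l - 1)*(l - 4)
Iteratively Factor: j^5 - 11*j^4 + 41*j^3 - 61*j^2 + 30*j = (j - 1)*(j^4 - 10*j^3 + 31*j^2 - 30*j) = (j - 2)*(j - 1)*(j^3 - 8*j^2 + 15*j) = (j - 5)*(j - 2)*(j - 1)*(j^2 - 3*j) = (j - 5)*(j - 3)*(j - 2)*(j - 1)*(j)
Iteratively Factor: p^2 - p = (p - 1)*(p)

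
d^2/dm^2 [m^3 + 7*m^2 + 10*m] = 6*m + 14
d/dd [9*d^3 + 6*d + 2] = 27*d^2 + 6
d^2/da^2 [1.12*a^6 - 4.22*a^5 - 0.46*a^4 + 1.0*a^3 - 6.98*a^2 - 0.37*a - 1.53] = 33.6*a^4 - 84.4*a^3 - 5.52*a^2 + 6.0*a - 13.96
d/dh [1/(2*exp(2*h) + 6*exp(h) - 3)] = (-4*exp(h) - 6)*exp(h)/(2*exp(2*h) + 6*exp(h) - 3)^2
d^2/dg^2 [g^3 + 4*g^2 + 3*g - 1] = 6*g + 8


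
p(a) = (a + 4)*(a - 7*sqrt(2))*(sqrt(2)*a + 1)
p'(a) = sqrt(2)*(a + 4)*(a - 7*sqrt(2)) + (a + 4)*(sqrt(2)*a + 1) + (a - 7*sqrt(2))*(sqrt(2)*a + 1)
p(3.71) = -298.10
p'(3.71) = -57.99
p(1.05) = -111.05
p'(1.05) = -72.64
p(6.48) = -364.24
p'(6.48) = 21.08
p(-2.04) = 44.11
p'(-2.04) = -14.28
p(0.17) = -50.33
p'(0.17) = -64.27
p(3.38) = -278.10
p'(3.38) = -63.07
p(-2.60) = 46.84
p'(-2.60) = 4.97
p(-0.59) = -5.92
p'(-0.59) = -51.76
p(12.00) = 603.96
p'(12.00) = 372.81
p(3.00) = -253.20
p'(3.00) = -67.77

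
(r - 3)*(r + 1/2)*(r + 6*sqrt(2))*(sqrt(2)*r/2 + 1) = sqrt(2)*r^4/2 - 5*sqrt(2)*r^3/4 + 7*r^3 - 35*r^2/2 + 21*sqrt(2)*r^2/4 - 15*sqrt(2)*r - 21*r/2 - 9*sqrt(2)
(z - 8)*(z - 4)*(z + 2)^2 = z^4 - 8*z^3 - 12*z^2 + 80*z + 128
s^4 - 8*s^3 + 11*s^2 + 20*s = s*(s - 5)*(s - 4)*(s + 1)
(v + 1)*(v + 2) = v^2 + 3*v + 2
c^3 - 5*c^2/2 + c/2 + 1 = (c - 2)*(c - 1)*(c + 1/2)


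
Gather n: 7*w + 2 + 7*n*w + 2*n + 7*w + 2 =n*(7*w + 2) + 14*w + 4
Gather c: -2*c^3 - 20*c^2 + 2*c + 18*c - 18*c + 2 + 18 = -2*c^3 - 20*c^2 + 2*c + 20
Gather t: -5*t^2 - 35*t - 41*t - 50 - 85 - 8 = -5*t^2 - 76*t - 143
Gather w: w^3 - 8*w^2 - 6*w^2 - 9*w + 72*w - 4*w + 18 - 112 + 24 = w^3 - 14*w^2 + 59*w - 70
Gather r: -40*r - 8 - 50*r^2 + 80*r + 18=-50*r^2 + 40*r + 10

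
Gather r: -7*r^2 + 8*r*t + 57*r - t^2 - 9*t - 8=-7*r^2 + r*(8*t + 57) - t^2 - 9*t - 8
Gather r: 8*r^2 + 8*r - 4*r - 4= 8*r^2 + 4*r - 4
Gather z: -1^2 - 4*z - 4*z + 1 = -8*z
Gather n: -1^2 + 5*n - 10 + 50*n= 55*n - 11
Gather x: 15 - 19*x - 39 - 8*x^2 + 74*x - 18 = -8*x^2 + 55*x - 42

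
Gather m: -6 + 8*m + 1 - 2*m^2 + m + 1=-2*m^2 + 9*m - 4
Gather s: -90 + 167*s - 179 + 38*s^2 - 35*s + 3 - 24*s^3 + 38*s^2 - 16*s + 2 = -24*s^3 + 76*s^2 + 116*s - 264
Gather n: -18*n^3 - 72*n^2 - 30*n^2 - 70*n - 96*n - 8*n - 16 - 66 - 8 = -18*n^3 - 102*n^2 - 174*n - 90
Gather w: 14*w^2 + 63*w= 14*w^2 + 63*w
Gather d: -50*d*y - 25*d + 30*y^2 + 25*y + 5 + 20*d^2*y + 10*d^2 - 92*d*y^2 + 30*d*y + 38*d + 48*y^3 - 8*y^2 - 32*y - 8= d^2*(20*y + 10) + d*(-92*y^2 - 20*y + 13) + 48*y^3 + 22*y^2 - 7*y - 3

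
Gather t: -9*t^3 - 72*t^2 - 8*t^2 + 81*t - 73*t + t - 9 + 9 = -9*t^3 - 80*t^2 + 9*t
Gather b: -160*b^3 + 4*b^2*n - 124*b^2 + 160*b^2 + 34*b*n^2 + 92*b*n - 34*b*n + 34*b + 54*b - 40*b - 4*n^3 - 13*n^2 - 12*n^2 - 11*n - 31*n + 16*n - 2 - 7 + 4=-160*b^3 + b^2*(4*n + 36) + b*(34*n^2 + 58*n + 48) - 4*n^3 - 25*n^2 - 26*n - 5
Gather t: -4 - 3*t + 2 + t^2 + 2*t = t^2 - t - 2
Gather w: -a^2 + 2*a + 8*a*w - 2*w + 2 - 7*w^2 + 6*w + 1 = -a^2 + 2*a - 7*w^2 + w*(8*a + 4) + 3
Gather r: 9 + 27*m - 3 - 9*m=18*m + 6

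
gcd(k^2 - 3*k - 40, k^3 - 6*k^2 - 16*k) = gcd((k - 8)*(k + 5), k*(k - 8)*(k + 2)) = k - 8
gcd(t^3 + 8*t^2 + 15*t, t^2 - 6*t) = t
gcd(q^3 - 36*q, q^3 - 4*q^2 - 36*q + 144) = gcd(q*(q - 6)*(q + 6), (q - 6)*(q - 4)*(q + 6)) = q^2 - 36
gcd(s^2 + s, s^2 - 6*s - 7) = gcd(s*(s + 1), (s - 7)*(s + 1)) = s + 1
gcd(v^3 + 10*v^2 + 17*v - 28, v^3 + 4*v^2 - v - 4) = v^2 + 3*v - 4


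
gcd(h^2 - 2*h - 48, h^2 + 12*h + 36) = h + 6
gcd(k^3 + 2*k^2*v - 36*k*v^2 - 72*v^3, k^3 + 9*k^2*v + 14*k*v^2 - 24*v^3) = k + 6*v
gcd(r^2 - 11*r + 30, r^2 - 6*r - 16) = 1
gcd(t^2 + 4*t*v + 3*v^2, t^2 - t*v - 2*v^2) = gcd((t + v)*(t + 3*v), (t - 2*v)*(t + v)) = t + v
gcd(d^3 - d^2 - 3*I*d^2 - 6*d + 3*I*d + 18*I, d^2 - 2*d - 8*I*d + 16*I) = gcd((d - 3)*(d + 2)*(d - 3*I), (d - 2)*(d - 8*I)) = 1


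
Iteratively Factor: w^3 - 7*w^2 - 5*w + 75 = (w - 5)*(w^2 - 2*w - 15) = (w - 5)^2*(w + 3)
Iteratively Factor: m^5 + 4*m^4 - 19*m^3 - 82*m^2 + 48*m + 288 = (m + 3)*(m^4 + m^3 - 22*m^2 - 16*m + 96) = (m + 3)^2*(m^3 - 2*m^2 - 16*m + 32) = (m + 3)^2*(m + 4)*(m^2 - 6*m + 8) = (m - 4)*(m + 3)^2*(m + 4)*(m - 2)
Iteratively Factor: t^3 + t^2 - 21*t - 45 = (t + 3)*(t^2 - 2*t - 15) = (t - 5)*(t + 3)*(t + 3)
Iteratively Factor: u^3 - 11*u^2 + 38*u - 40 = (u - 2)*(u^2 - 9*u + 20) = (u - 5)*(u - 2)*(u - 4)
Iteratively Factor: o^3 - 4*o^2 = (o)*(o^2 - 4*o) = o^2*(o - 4)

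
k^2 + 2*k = k*(k + 2)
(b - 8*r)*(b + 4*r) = b^2 - 4*b*r - 32*r^2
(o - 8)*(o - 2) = o^2 - 10*o + 16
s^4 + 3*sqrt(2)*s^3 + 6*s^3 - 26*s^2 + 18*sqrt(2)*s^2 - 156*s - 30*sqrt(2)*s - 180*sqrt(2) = (s + 6)*(s - 3*sqrt(2))*(s + sqrt(2))*(s + 5*sqrt(2))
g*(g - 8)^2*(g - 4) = g^4 - 20*g^3 + 128*g^2 - 256*g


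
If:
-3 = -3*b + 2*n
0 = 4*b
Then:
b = 0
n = -3/2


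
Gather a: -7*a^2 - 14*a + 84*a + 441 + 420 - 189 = -7*a^2 + 70*a + 672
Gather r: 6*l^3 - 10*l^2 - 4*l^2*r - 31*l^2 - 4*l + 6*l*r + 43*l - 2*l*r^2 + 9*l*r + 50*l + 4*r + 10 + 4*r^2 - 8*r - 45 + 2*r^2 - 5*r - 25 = 6*l^3 - 41*l^2 + 89*l + r^2*(6 - 2*l) + r*(-4*l^2 + 15*l - 9) - 60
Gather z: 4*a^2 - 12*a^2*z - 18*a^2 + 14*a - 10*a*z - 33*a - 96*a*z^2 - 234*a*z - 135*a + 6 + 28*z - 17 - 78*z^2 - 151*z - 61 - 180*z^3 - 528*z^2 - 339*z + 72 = -14*a^2 - 154*a - 180*z^3 + z^2*(-96*a - 606) + z*(-12*a^2 - 244*a - 462)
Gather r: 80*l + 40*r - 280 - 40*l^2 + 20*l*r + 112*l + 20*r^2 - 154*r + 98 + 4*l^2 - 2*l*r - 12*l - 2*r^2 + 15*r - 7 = -36*l^2 + 180*l + 18*r^2 + r*(18*l - 99) - 189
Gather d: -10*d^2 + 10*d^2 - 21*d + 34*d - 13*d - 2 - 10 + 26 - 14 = 0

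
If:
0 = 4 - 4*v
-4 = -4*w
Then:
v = 1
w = 1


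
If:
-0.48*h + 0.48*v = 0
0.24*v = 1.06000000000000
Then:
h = 4.42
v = 4.42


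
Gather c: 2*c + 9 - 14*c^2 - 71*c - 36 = -14*c^2 - 69*c - 27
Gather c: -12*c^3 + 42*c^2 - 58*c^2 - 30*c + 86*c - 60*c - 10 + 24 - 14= -12*c^3 - 16*c^2 - 4*c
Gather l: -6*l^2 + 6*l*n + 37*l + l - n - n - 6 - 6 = -6*l^2 + l*(6*n + 38) - 2*n - 12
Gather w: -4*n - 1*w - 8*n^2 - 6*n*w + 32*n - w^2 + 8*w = -8*n^2 + 28*n - w^2 + w*(7 - 6*n)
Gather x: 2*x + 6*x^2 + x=6*x^2 + 3*x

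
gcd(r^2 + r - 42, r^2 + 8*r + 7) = r + 7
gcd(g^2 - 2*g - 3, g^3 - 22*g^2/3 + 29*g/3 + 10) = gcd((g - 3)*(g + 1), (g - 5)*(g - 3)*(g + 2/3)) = g - 3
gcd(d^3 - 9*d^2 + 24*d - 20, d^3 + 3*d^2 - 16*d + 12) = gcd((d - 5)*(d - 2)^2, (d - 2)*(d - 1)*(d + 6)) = d - 2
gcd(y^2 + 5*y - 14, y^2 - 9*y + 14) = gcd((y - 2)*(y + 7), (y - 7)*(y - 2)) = y - 2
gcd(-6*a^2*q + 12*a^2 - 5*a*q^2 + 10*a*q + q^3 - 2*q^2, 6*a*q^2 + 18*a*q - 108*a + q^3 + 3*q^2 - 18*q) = 1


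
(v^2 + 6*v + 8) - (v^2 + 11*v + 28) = -5*v - 20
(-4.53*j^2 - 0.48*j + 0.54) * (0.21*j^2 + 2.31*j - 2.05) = -0.9513*j^4 - 10.5651*j^3 + 8.2911*j^2 + 2.2314*j - 1.107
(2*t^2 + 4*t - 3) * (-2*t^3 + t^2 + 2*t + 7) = -4*t^5 - 6*t^4 + 14*t^3 + 19*t^2 + 22*t - 21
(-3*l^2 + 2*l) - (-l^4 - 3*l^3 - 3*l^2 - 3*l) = l^4 + 3*l^3 + 5*l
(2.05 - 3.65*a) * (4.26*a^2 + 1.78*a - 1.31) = -15.549*a^3 + 2.236*a^2 + 8.4305*a - 2.6855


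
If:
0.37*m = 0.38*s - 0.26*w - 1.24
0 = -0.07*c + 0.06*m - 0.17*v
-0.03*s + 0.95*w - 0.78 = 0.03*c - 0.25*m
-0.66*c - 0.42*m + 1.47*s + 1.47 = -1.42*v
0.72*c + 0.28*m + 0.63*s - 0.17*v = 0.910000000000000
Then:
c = 1.73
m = -4.02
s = 0.68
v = -2.13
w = 1.96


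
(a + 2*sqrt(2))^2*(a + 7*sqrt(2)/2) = a^3 + 15*sqrt(2)*a^2/2 + 36*a + 28*sqrt(2)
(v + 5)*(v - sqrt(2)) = v^2 - sqrt(2)*v + 5*v - 5*sqrt(2)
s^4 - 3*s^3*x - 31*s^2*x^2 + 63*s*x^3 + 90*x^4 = (s - 6*x)*(s - 3*x)*(s + x)*(s + 5*x)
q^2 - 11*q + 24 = (q - 8)*(q - 3)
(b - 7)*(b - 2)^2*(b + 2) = b^4 - 9*b^3 + 10*b^2 + 36*b - 56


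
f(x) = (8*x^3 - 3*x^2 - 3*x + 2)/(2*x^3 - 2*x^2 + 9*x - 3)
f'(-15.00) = -0.02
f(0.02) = -0.69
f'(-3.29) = -0.51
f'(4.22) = 0.29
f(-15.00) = 3.77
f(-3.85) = 2.69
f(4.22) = 3.59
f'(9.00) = 0.02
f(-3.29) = 2.43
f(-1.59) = 1.08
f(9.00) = 4.05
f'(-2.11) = -0.91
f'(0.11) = -1.78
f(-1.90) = 1.41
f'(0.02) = -1.07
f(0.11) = -0.81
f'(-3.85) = -0.39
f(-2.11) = 1.61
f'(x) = (-6*x^2 + 4*x - 9)*(8*x^3 - 3*x^2 - 3*x + 2)/(2*x^3 - 2*x^2 + 9*x - 3)^2 + (24*x^2 - 6*x - 3)/(2*x^3 - 2*x^2 + 9*x - 3)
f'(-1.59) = -1.12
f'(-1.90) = -1.00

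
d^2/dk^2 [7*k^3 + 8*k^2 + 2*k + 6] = 42*k + 16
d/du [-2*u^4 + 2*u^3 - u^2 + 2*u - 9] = -8*u^3 + 6*u^2 - 2*u + 2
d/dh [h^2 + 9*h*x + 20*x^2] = 2*h + 9*x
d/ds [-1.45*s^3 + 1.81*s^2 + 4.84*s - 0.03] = -4.35*s^2 + 3.62*s + 4.84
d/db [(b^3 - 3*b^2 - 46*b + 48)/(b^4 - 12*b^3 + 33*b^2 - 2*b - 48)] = (-b^4 - 10*b^3 + 39*b^2 - 36*b + 36)/(b^6 - 8*b^5 + 18*b^4 + 4*b^3 - 47*b^2 + 12*b + 36)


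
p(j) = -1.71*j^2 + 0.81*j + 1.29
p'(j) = 0.81 - 3.42*j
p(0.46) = 1.30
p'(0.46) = -0.76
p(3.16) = -13.23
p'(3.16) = -10.00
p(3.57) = -17.61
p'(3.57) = -11.40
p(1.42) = -1.01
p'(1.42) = -4.05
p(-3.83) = -26.90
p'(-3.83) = 13.91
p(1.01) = 0.36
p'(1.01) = -2.64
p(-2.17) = -8.52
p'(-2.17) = 8.23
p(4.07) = -23.74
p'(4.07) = -13.11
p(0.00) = 1.29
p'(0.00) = 0.81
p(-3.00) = -16.53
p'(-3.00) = 11.07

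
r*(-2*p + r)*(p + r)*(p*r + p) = -2*p^3*r^2 - 2*p^3*r - p^2*r^3 - p^2*r^2 + p*r^4 + p*r^3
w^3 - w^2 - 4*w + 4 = (w - 2)*(w - 1)*(w + 2)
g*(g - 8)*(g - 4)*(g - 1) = g^4 - 13*g^3 + 44*g^2 - 32*g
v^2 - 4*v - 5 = (v - 5)*(v + 1)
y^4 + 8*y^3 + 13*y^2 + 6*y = y*(y + 1)^2*(y + 6)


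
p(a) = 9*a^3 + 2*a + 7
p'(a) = 27*a^2 + 2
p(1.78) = 61.32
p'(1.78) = 87.55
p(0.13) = 7.28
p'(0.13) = 2.46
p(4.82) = 1024.46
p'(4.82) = 629.27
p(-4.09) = -616.94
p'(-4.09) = 453.66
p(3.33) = 345.99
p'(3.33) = 301.40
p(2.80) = 210.17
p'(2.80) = 213.68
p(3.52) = 406.57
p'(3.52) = 336.54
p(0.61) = 10.26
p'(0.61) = 12.05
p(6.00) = 1963.00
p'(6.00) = 974.00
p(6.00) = 1963.00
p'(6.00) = 974.00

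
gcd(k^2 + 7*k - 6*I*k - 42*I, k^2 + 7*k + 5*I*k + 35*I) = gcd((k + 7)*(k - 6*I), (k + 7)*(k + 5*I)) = k + 7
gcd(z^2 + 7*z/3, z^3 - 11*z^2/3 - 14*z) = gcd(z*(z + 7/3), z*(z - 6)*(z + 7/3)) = z^2 + 7*z/3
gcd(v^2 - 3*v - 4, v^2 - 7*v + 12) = v - 4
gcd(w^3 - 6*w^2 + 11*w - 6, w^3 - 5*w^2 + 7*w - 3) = w^2 - 4*w + 3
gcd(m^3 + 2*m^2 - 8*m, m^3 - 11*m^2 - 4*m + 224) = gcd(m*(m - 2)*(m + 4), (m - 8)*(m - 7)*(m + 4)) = m + 4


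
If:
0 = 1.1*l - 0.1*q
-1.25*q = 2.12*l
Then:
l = 0.00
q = 0.00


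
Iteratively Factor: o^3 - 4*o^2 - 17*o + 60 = (o - 5)*(o^2 + o - 12) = (o - 5)*(o + 4)*(o - 3)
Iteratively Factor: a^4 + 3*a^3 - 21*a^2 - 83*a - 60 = (a + 1)*(a^3 + 2*a^2 - 23*a - 60) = (a + 1)*(a + 3)*(a^2 - a - 20) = (a - 5)*(a + 1)*(a + 3)*(a + 4)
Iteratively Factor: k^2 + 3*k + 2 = (k + 2)*(k + 1)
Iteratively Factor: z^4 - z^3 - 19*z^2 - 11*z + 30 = (z - 5)*(z^3 + 4*z^2 + z - 6) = (z - 5)*(z + 2)*(z^2 + 2*z - 3) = (z - 5)*(z - 1)*(z + 2)*(z + 3)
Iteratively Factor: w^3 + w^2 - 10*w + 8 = (w - 2)*(w^2 + 3*w - 4) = (w - 2)*(w + 4)*(w - 1)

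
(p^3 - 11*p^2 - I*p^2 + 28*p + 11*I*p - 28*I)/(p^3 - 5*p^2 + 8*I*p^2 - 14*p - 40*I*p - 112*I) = (p^2 + p*(-4 - I) + 4*I)/(p^2 + p*(2 + 8*I) + 16*I)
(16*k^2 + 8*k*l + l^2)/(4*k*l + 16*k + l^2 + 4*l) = (4*k + l)/(l + 4)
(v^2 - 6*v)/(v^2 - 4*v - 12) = v/(v + 2)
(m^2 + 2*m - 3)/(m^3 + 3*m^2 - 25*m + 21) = (m + 3)/(m^2 + 4*m - 21)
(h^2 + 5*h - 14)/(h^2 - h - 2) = (h + 7)/(h + 1)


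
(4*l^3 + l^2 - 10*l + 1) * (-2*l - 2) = -8*l^4 - 10*l^3 + 18*l^2 + 18*l - 2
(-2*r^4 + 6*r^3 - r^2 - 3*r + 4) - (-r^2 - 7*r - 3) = -2*r^4 + 6*r^3 + 4*r + 7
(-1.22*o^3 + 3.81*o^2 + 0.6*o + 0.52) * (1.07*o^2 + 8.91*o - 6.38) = -1.3054*o^5 - 6.7935*o^4 + 42.3727*o^3 - 18.4054*o^2 + 0.805200000000001*o - 3.3176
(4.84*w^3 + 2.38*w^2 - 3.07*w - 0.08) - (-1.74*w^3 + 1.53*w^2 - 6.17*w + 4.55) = 6.58*w^3 + 0.85*w^2 + 3.1*w - 4.63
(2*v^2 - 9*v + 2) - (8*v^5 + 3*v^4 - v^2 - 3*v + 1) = -8*v^5 - 3*v^4 + 3*v^2 - 6*v + 1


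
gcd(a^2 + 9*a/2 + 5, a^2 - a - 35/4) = a + 5/2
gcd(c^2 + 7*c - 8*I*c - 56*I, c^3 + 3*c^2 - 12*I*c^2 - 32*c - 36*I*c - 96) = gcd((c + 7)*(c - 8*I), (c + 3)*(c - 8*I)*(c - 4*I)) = c - 8*I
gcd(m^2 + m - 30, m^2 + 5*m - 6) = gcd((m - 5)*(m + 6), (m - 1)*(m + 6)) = m + 6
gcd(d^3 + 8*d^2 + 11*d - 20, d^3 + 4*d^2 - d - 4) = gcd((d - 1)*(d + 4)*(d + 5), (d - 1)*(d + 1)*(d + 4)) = d^2 + 3*d - 4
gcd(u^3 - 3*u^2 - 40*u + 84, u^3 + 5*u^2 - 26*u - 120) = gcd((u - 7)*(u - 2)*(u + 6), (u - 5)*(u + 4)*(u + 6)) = u + 6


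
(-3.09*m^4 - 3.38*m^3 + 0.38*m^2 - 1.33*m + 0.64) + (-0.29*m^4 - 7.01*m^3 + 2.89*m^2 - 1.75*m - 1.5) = -3.38*m^4 - 10.39*m^3 + 3.27*m^2 - 3.08*m - 0.86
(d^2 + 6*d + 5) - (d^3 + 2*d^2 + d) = -d^3 - d^2 + 5*d + 5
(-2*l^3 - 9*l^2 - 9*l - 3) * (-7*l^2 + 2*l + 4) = 14*l^5 + 59*l^4 + 37*l^3 - 33*l^2 - 42*l - 12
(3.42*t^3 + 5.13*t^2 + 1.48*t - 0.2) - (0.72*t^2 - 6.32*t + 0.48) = 3.42*t^3 + 4.41*t^2 + 7.8*t - 0.68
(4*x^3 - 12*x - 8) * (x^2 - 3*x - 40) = 4*x^5 - 12*x^4 - 172*x^3 + 28*x^2 + 504*x + 320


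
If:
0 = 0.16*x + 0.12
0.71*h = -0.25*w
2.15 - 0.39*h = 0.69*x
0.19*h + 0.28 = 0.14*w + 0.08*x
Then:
No Solution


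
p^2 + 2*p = p*(p + 2)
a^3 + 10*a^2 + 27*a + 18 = (a + 1)*(a + 3)*(a + 6)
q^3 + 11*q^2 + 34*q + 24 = (q + 1)*(q + 4)*(q + 6)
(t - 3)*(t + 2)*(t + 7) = t^3 + 6*t^2 - 13*t - 42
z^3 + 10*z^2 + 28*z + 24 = (z + 2)^2*(z + 6)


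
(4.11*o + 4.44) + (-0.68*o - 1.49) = 3.43*o + 2.95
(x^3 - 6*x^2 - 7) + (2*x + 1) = x^3 - 6*x^2 + 2*x - 6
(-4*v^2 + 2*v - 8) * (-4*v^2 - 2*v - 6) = 16*v^4 + 52*v^2 + 4*v + 48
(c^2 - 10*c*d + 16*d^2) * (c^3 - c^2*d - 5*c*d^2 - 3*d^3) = c^5 - 11*c^4*d + 21*c^3*d^2 + 31*c^2*d^3 - 50*c*d^4 - 48*d^5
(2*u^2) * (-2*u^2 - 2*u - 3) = -4*u^4 - 4*u^3 - 6*u^2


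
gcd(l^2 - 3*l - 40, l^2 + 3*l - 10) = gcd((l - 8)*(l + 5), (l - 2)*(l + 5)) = l + 5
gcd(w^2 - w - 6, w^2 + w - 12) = w - 3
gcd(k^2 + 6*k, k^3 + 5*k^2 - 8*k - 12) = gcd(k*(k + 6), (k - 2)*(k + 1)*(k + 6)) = k + 6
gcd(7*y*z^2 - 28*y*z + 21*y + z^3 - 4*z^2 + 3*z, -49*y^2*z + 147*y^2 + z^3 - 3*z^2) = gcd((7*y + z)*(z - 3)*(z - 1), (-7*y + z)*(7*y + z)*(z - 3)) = 7*y*z - 21*y + z^2 - 3*z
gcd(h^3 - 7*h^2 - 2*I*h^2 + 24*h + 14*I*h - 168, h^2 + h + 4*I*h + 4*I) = h + 4*I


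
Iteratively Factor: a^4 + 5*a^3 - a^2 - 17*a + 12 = (a + 3)*(a^3 + 2*a^2 - 7*a + 4) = (a + 3)*(a + 4)*(a^2 - 2*a + 1) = (a - 1)*(a + 3)*(a + 4)*(a - 1)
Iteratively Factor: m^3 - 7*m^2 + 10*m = (m)*(m^2 - 7*m + 10) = m*(m - 5)*(m - 2)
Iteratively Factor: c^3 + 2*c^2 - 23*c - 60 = (c + 4)*(c^2 - 2*c - 15) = (c - 5)*(c + 4)*(c + 3)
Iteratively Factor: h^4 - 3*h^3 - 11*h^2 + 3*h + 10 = (h + 2)*(h^3 - 5*h^2 - h + 5) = (h + 1)*(h + 2)*(h^2 - 6*h + 5) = (h - 1)*(h + 1)*(h + 2)*(h - 5)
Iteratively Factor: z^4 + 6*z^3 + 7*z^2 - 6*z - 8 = (z - 1)*(z^3 + 7*z^2 + 14*z + 8) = (z - 1)*(z + 1)*(z^2 + 6*z + 8) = (z - 1)*(z + 1)*(z + 4)*(z + 2)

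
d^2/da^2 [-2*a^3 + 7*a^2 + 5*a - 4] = 14 - 12*a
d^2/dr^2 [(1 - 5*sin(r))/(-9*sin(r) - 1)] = 14*(9*sin(r)^2 - sin(r) - 18)/(9*sin(r) + 1)^3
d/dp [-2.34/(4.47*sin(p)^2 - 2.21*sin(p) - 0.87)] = (20.9196*sin(p) - 5.1714)*cos(p)/(-4.47*sin(p)^2 + 2.21*sin(p) + 0.87)^2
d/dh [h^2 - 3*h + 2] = 2*h - 3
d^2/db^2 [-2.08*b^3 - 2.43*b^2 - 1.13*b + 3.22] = -12.48*b - 4.86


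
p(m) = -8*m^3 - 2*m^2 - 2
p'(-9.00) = -1908.00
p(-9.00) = 5668.00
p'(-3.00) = -204.00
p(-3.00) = 196.00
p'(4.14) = -427.91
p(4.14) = -603.94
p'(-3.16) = -227.01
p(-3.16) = 230.46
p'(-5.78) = -778.68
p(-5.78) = 1475.99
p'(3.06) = -236.97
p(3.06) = -249.95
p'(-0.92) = -16.63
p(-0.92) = 2.54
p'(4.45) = -493.06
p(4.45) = -746.57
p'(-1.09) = -24.15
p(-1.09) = 5.98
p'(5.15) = -657.14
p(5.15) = -1147.77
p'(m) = -24*m^2 - 4*m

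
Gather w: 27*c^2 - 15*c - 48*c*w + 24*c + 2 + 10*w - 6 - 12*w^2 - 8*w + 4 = 27*c^2 + 9*c - 12*w^2 + w*(2 - 48*c)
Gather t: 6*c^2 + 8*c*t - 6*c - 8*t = 6*c^2 - 6*c + t*(8*c - 8)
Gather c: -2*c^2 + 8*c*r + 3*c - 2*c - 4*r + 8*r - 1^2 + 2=-2*c^2 + c*(8*r + 1) + 4*r + 1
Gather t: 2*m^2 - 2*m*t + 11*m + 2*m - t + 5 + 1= 2*m^2 + 13*m + t*(-2*m - 1) + 6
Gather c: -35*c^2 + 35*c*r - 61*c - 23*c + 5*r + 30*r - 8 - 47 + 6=-35*c^2 + c*(35*r - 84) + 35*r - 49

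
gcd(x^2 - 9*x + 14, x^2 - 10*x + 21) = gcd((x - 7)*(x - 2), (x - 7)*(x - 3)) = x - 7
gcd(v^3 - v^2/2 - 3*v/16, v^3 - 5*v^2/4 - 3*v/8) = v^2 + v/4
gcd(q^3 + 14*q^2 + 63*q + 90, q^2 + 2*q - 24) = q + 6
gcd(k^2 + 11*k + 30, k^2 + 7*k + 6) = k + 6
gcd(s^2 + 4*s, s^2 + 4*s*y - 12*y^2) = 1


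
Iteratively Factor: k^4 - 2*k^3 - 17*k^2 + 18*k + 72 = (k + 3)*(k^3 - 5*k^2 - 2*k + 24) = (k + 2)*(k + 3)*(k^2 - 7*k + 12) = (k - 4)*(k + 2)*(k + 3)*(k - 3)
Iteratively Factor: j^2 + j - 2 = (j + 2)*(j - 1)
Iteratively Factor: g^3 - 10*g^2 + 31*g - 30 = (g - 2)*(g^2 - 8*g + 15) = (g - 3)*(g - 2)*(g - 5)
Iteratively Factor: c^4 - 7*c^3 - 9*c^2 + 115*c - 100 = (c - 5)*(c^3 - 2*c^2 - 19*c + 20) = (c - 5)^2*(c^2 + 3*c - 4) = (c - 5)^2*(c - 1)*(c + 4)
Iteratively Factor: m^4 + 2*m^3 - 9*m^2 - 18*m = (m + 2)*(m^3 - 9*m) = (m + 2)*(m + 3)*(m^2 - 3*m) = (m - 3)*(m + 2)*(m + 3)*(m)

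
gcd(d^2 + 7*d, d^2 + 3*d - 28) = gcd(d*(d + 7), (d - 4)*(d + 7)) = d + 7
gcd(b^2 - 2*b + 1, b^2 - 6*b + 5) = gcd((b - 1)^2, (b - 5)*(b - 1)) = b - 1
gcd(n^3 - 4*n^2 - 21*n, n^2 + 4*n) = n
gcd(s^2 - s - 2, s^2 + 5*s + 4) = s + 1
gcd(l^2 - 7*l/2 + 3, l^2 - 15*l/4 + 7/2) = l - 2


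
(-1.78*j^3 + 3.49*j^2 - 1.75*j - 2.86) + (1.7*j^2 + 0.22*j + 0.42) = -1.78*j^3 + 5.19*j^2 - 1.53*j - 2.44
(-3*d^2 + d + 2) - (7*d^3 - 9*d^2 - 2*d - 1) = -7*d^3 + 6*d^2 + 3*d + 3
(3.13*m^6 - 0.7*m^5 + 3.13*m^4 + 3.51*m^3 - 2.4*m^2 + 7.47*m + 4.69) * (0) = 0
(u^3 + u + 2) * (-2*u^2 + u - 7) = -2*u^5 + u^4 - 9*u^3 - 3*u^2 - 5*u - 14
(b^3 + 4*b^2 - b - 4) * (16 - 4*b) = -4*b^4 + 68*b^2 - 64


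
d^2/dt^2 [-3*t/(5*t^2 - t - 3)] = 6*(t*(10*t - 1)^2 + (15*t - 1)*(-5*t^2 + t + 3))/(-5*t^2 + t + 3)^3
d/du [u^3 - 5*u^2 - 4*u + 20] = 3*u^2 - 10*u - 4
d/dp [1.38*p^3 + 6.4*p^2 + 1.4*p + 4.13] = 4.14*p^2 + 12.8*p + 1.4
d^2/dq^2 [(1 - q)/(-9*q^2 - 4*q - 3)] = 2*((5 - 27*q)*(9*q^2 + 4*q + 3) + 4*(q - 1)*(9*q + 2)^2)/(9*q^2 + 4*q + 3)^3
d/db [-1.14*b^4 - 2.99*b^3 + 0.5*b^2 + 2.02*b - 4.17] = -4.56*b^3 - 8.97*b^2 + 1.0*b + 2.02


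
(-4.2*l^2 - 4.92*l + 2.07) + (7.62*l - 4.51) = -4.2*l^2 + 2.7*l - 2.44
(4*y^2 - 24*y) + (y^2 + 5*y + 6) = 5*y^2 - 19*y + 6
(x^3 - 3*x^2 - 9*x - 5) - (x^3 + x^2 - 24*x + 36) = -4*x^2 + 15*x - 41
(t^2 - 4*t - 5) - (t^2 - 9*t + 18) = 5*t - 23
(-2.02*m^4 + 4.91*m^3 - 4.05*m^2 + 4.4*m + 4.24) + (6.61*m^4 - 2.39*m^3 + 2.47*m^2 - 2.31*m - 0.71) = 4.59*m^4 + 2.52*m^3 - 1.58*m^2 + 2.09*m + 3.53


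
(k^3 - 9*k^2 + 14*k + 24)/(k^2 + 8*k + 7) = (k^2 - 10*k + 24)/(k + 7)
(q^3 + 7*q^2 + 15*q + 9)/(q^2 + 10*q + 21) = (q^2 + 4*q + 3)/(q + 7)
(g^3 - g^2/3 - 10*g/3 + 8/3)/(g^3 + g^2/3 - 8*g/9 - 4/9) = 3*(3*g^2 + 2*g - 8)/(9*g^2 + 12*g + 4)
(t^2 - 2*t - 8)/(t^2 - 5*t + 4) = (t + 2)/(t - 1)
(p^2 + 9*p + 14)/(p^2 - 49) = (p + 2)/(p - 7)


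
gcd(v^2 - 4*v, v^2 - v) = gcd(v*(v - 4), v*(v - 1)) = v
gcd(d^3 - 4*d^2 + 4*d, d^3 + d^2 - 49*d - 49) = 1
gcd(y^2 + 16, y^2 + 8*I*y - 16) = y + 4*I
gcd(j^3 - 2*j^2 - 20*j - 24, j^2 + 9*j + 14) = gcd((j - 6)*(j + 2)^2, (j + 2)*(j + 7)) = j + 2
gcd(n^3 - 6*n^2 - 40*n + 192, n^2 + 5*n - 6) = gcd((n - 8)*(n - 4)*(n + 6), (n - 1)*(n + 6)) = n + 6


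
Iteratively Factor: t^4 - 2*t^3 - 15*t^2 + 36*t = (t - 3)*(t^3 + t^2 - 12*t) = (t - 3)^2*(t^2 + 4*t) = t*(t - 3)^2*(t + 4)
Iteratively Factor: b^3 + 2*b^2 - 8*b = (b)*(b^2 + 2*b - 8) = b*(b - 2)*(b + 4)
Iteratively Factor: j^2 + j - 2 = (j + 2)*(j - 1)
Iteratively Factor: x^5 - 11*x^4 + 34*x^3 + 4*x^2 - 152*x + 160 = (x - 2)*(x^4 - 9*x^3 + 16*x^2 + 36*x - 80) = (x - 5)*(x - 2)*(x^3 - 4*x^2 - 4*x + 16) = (x - 5)*(x - 4)*(x - 2)*(x^2 - 4) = (x - 5)*(x - 4)*(x - 2)^2*(x + 2)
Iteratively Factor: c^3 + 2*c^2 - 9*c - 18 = (c + 3)*(c^2 - c - 6) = (c + 2)*(c + 3)*(c - 3)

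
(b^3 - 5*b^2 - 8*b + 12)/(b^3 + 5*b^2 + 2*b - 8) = (b - 6)/(b + 4)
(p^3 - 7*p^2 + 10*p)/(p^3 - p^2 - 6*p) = (-p^2 + 7*p - 10)/(-p^2 + p + 6)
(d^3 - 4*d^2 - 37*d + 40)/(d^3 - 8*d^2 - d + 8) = (d + 5)/(d + 1)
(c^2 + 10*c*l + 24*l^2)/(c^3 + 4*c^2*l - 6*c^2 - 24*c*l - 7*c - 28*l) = (c + 6*l)/(c^2 - 6*c - 7)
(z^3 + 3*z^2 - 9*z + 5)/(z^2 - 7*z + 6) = (z^2 + 4*z - 5)/(z - 6)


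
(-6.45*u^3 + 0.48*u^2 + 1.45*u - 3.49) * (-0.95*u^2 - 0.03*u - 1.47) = 6.1275*u^5 - 0.2625*u^4 + 8.0896*u^3 + 2.5664*u^2 - 2.0268*u + 5.1303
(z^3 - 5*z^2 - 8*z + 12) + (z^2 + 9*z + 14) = z^3 - 4*z^2 + z + 26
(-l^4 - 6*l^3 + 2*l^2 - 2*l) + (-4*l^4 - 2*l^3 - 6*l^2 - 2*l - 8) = -5*l^4 - 8*l^3 - 4*l^2 - 4*l - 8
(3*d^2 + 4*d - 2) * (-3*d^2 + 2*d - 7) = -9*d^4 - 6*d^3 - 7*d^2 - 32*d + 14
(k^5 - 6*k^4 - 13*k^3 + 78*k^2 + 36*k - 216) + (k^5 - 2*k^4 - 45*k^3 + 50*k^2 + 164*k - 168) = 2*k^5 - 8*k^4 - 58*k^3 + 128*k^2 + 200*k - 384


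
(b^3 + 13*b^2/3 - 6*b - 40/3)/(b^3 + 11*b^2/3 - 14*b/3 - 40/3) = (3*b^2 + 19*b + 20)/(3*b^2 + 17*b + 20)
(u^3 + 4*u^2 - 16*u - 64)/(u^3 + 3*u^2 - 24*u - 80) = (u - 4)/(u - 5)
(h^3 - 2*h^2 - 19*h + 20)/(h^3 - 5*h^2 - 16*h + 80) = (h - 1)/(h - 4)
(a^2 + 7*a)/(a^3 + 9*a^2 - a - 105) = a/(a^2 + 2*a - 15)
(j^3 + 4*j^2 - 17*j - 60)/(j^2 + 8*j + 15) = j - 4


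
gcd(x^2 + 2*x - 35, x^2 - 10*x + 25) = x - 5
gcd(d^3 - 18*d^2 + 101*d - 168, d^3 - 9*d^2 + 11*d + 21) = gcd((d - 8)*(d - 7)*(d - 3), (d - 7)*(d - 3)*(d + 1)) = d^2 - 10*d + 21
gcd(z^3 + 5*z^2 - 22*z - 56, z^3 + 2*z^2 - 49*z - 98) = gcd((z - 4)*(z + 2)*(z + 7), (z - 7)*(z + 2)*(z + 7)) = z^2 + 9*z + 14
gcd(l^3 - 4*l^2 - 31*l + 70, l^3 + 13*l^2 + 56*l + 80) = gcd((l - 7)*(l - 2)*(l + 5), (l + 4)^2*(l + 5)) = l + 5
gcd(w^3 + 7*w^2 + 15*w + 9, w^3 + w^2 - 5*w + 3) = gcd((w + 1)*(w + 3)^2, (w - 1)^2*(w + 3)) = w + 3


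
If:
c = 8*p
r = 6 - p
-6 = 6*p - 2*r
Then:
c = 6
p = 3/4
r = 21/4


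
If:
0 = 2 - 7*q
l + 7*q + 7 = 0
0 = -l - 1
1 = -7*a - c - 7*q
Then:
No Solution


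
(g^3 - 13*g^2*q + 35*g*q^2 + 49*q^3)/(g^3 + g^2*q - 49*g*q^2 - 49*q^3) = (g - 7*q)/(g + 7*q)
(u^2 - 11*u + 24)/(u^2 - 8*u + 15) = (u - 8)/(u - 5)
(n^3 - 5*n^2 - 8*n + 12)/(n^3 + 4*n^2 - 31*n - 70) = (n^2 - 7*n + 6)/(n^2 + 2*n - 35)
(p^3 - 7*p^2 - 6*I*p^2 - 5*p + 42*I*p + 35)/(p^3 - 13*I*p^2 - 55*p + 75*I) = (p^2 - p*(7 + I) + 7*I)/(p^2 - 8*I*p - 15)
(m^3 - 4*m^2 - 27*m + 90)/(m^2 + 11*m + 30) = (m^2 - 9*m + 18)/(m + 6)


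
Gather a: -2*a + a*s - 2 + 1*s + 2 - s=a*(s - 2)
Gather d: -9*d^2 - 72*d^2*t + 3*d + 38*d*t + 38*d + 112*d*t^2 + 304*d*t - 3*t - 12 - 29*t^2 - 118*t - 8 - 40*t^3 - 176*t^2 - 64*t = d^2*(-72*t - 9) + d*(112*t^2 + 342*t + 41) - 40*t^3 - 205*t^2 - 185*t - 20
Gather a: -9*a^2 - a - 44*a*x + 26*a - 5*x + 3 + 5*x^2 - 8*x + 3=-9*a^2 + a*(25 - 44*x) + 5*x^2 - 13*x + 6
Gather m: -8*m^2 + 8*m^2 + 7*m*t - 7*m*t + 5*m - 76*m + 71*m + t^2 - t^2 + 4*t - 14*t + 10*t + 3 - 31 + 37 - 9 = 0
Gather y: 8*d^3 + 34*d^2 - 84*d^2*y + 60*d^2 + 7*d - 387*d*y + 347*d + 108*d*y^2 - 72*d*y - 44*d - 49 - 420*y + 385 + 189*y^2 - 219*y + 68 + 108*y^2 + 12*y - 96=8*d^3 + 94*d^2 + 310*d + y^2*(108*d + 297) + y*(-84*d^2 - 459*d - 627) + 308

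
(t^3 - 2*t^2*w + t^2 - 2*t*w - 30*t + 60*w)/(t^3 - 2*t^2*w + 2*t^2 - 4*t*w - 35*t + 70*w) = (t + 6)/(t + 7)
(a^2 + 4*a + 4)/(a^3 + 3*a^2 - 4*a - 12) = (a + 2)/(a^2 + a - 6)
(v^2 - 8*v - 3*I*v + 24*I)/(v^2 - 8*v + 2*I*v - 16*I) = (v - 3*I)/(v + 2*I)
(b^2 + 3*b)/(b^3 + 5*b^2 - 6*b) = (b + 3)/(b^2 + 5*b - 6)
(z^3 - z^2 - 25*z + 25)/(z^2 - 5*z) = z + 4 - 5/z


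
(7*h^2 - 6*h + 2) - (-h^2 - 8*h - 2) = 8*h^2 + 2*h + 4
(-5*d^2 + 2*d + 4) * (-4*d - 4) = 20*d^3 + 12*d^2 - 24*d - 16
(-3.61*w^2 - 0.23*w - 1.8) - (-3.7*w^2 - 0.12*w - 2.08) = 0.0900000000000003*w^2 - 0.11*w + 0.28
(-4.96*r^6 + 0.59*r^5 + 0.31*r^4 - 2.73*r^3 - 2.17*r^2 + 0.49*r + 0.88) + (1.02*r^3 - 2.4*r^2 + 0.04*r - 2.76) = -4.96*r^6 + 0.59*r^5 + 0.31*r^4 - 1.71*r^3 - 4.57*r^2 + 0.53*r - 1.88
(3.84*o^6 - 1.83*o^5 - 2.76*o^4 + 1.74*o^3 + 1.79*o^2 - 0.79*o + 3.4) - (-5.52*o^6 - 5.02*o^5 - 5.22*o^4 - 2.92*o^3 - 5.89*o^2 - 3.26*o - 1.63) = 9.36*o^6 + 3.19*o^5 + 2.46*o^4 + 4.66*o^3 + 7.68*o^2 + 2.47*o + 5.03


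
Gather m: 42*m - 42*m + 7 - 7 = 0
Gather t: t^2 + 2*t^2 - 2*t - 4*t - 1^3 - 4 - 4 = 3*t^2 - 6*t - 9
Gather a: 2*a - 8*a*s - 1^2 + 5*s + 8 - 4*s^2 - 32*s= a*(2 - 8*s) - 4*s^2 - 27*s + 7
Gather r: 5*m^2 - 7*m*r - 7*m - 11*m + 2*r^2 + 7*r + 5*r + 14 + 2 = 5*m^2 - 18*m + 2*r^2 + r*(12 - 7*m) + 16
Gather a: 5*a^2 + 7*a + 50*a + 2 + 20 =5*a^2 + 57*a + 22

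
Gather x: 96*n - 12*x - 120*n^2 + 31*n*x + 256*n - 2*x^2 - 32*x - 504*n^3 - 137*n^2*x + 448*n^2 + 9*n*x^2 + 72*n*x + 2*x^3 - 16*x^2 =-504*n^3 + 328*n^2 + 352*n + 2*x^3 + x^2*(9*n - 18) + x*(-137*n^2 + 103*n - 44)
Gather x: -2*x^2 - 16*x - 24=-2*x^2 - 16*x - 24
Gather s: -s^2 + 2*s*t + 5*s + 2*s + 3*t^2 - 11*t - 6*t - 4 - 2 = -s^2 + s*(2*t + 7) + 3*t^2 - 17*t - 6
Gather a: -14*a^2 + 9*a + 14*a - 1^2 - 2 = -14*a^2 + 23*a - 3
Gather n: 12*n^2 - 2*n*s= 12*n^2 - 2*n*s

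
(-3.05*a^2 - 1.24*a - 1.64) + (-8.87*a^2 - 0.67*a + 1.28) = -11.92*a^2 - 1.91*a - 0.36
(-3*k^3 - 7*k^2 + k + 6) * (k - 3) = -3*k^4 + 2*k^3 + 22*k^2 + 3*k - 18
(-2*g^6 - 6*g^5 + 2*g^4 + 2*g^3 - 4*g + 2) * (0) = 0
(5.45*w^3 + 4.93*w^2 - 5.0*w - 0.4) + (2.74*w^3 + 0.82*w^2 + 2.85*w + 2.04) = 8.19*w^3 + 5.75*w^2 - 2.15*w + 1.64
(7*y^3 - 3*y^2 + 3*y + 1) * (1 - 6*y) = -42*y^4 + 25*y^3 - 21*y^2 - 3*y + 1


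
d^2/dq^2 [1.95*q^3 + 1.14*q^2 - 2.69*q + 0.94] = 11.7*q + 2.28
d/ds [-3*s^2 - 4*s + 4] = -6*s - 4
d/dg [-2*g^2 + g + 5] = 1 - 4*g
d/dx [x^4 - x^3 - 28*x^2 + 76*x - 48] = 4*x^3 - 3*x^2 - 56*x + 76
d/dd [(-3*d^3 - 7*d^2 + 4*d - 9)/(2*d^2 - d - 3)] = (-6*d^4 + 6*d^3 + 26*d^2 + 78*d - 21)/(4*d^4 - 4*d^3 - 11*d^2 + 6*d + 9)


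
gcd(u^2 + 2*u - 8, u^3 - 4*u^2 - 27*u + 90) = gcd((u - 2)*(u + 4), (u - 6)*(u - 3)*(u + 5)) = 1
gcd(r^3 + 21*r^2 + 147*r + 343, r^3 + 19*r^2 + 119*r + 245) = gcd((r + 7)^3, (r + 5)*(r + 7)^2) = r^2 + 14*r + 49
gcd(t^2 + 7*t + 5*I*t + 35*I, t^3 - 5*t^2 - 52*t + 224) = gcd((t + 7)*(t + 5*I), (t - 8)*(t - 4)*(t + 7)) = t + 7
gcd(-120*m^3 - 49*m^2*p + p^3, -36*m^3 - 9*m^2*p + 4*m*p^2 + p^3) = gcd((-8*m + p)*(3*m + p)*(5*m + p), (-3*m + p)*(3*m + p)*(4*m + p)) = 3*m + p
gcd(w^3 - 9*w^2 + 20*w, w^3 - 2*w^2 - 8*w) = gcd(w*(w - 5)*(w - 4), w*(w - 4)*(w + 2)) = w^2 - 4*w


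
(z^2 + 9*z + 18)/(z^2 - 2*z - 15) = (z + 6)/(z - 5)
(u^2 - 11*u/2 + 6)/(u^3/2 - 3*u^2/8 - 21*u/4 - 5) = 4*(2*u - 3)/(4*u^2 + 13*u + 10)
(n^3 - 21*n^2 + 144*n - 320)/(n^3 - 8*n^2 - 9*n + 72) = (n^2 - 13*n + 40)/(n^2 - 9)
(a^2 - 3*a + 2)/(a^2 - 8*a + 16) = (a^2 - 3*a + 2)/(a^2 - 8*a + 16)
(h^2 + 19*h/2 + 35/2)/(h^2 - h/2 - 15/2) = (h + 7)/(h - 3)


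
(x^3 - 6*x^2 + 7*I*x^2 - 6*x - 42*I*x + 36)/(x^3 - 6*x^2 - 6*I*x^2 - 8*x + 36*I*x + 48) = (x^2 + 7*I*x - 6)/(x^2 - 6*I*x - 8)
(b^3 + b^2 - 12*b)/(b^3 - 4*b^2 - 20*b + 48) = b*(b - 3)/(b^2 - 8*b + 12)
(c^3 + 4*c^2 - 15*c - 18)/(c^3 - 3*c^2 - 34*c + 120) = (c^2 - 2*c - 3)/(c^2 - 9*c + 20)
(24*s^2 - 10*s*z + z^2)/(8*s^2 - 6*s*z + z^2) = (-6*s + z)/(-2*s + z)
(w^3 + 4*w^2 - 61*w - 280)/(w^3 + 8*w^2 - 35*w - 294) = (w^2 - 3*w - 40)/(w^2 + w - 42)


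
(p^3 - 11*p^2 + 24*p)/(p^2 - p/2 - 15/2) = 2*p*(p - 8)/(2*p + 5)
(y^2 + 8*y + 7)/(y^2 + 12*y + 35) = (y + 1)/(y + 5)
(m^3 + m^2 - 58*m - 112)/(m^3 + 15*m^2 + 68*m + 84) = (m - 8)/(m + 6)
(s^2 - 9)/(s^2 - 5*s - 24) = (s - 3)/(s - 8)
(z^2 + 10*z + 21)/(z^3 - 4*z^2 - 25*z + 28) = (z^2 + 10*z + 21)/(z^3 - 4*z^2 - 25*z + 28)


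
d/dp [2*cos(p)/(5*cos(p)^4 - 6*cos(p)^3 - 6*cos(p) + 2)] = 2*(15*(1 - cos(2*p))^2/4 - 9*cos(p) + 15*cos(2*p) - 3*cos(3*p) - 2)*sin(p)/(5*cos(p)^4 - 6*cos(p)^3 - 6*cos(p) + 2)^2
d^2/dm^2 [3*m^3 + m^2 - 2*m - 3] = 18*m + 2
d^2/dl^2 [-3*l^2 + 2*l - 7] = -6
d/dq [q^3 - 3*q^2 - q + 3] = 3*q^2 - 6*q - 1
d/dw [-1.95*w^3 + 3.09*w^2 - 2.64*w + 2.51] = -5.85*w^2 + 6.18*w - 2.64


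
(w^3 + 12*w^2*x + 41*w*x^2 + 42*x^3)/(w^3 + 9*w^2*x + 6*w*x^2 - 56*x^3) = (-w^2 - 5*w*x - 6*x^2)/(-w^2 - 2*w*x + 8*x^2)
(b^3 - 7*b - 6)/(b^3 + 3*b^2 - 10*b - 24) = (b + 1)/(b + 4)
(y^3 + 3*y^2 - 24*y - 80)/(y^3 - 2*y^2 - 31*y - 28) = (y^2 - y - 20)/(y^2 - 6*y - 7)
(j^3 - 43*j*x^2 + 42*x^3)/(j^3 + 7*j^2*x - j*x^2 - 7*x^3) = (j - 6*x)/(j + x)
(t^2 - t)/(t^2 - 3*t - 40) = t*(1 - t)/(-t^2 + 3*t + 40)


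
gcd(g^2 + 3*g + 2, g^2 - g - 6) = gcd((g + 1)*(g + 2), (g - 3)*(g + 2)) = g + 2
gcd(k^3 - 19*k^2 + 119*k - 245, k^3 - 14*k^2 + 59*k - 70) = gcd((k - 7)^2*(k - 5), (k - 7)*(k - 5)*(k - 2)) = k^2 - 12*k + 35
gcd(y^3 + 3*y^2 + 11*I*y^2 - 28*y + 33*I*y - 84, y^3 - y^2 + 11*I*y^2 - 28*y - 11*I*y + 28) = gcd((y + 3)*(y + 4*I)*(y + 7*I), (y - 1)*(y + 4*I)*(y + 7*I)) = y^2 + 11*I*y - 28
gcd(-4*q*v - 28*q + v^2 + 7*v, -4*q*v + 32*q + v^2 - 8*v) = 4*q - v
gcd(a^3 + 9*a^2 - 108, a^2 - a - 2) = 1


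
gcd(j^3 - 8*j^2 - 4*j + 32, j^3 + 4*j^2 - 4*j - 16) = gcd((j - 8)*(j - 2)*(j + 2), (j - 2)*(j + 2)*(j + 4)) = j^2 - 4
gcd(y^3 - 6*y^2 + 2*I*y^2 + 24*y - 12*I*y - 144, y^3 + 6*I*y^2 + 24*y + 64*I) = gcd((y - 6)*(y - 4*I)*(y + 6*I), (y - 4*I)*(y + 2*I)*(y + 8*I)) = y - 4*I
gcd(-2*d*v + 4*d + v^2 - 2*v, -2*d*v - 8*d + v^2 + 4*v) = -2*d + v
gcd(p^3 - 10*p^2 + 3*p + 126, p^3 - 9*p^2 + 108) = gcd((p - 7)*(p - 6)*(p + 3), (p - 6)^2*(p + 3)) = p^2 - 3*p - 18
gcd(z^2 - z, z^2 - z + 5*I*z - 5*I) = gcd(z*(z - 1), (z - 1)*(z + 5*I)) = z - 1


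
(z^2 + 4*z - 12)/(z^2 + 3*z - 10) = (z + 6)/(z + 5)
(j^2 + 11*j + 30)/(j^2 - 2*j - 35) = (j + 6)/(j - 7)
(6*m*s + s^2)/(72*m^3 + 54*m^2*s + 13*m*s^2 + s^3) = s/(12*m^2 + 7*m*s + s^2)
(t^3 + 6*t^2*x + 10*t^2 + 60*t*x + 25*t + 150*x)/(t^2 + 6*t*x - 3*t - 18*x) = (t^2 + 10*t + 25)/(t - 3)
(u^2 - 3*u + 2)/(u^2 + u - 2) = (u - 2)/(u + 2)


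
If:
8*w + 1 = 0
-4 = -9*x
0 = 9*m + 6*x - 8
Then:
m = 16/27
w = -1/8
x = 4/9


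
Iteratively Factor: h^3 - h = (h + 1)*(h^2 - h) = (h - 1)*(h + 1)*(h)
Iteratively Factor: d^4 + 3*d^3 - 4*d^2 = (d + 4)*(d^3 - d^2) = d*(d + 4)*(d^2 - d) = d*(d - 1)*(d + 4)*(d)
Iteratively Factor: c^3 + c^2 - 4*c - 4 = (c + 2)*(c^2 - c - 2) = (c + 1)*(c + 2)*(c - 2)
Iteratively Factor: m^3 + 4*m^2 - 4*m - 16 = (m + 4)*(m^2 - 4) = (m - 2)*(m + 4)*(m + 2)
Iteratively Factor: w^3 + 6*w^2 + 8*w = (w + 2)*(w^2 + 4*w) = w*(w + 2)*(w + 4)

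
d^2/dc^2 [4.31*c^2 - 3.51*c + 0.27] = 8.62000000000000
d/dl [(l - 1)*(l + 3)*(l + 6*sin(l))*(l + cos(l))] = -(l - 1)*(l + 3)*(l + 6*sin(l))*(sin(l) - 1) + (l - 1)*(l + 3)*(l + cos(l))*(6*cos(l) + 1) + (l - 1)*(l + 6*sin(l))*(l + cos(l)) + (l + 3)*(l + 6*sin(l))*(l + cos(l))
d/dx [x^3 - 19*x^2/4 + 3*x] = 3*x^2 - 19*x/2 + 3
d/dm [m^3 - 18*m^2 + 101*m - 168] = 3*m^2 - 36*m + 101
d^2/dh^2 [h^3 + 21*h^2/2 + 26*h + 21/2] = 6*h + 21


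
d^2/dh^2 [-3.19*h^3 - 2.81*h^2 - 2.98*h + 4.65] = -19.14*h - 5.62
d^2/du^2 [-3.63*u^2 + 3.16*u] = -7.26000000000000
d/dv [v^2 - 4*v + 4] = 2*v - 4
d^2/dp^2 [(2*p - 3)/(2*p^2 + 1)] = 4*(8*p^2*(2*p - 3) + 3*(1 - 2*p)*(2*p^2 + 1))/(2*p^2 + 1)^3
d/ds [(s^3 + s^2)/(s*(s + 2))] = (s^2 + 4*s + 2)/(s^2 + 4*s + 4)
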